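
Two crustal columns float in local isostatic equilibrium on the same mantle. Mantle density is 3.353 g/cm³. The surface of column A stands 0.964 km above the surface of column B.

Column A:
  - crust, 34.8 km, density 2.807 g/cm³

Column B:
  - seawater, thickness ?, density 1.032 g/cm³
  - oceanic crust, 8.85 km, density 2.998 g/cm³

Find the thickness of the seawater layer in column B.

Take the compensation level at the base of the deeper column (depth z_c below the surface of column A) and equate Σ ρ_i t_i down to z_c; mantle fills any gap and the z_c terms cancel.
Column A: 34.8×2.807 + (z_c − 34.8)×3.353
Column B: 0.964×0 + x×1.032 + 8.85×2.998 + (z_c − 0.964 − 8.85 − x)×3.353
The z_c×3.353 term appears on both sides and cancels. Collect the known terms of each column as K = Σ(ρt)_known − 3.353 × (depth of known layers): K_A = 97.6836 − 3.353×34.8 = −19.0008; K_B = 26.5323 − 3.353×(0.964 + 8.85) = −6.374042.
Balance: K_A = K_B − x×(3.353 − 1.032), so x = (K_B − K_A)/(3.353 − 1.032) = 12.6268/2.321 = 5.44 km.

5.44 km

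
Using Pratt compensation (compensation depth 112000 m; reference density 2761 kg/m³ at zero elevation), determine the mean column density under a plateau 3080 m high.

2690 kg/m³

Pratt balance: ρ_ref D = ρ (D + h).
ρ = ρ_ref D/(D + h) = 2761 × 112000 m/(112000 m + 3080 m) = 2690 kg/m³.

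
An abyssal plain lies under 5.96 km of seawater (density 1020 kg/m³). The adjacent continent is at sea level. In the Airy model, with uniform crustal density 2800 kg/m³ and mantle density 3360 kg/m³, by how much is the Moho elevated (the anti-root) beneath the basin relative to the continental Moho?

18.9 km

Equating mass per unit area of the two columns: replacing crust with seawater at the top is compensated by replacing crust with mantle at the base: d (ρ_c − ρ_w) = a (ρ_m − ρ_c).
a = d (ρ_c − ρ_w)/(ρ_m − ρ_c) = 5.96 km × 1780/560 = 18.9 km.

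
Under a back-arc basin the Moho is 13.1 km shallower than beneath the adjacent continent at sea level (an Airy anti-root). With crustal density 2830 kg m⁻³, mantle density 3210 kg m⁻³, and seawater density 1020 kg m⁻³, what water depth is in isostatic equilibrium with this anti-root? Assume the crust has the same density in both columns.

Replacing a thickness d of crust by seawater at the top must be balanced by replacing crust with mantle at the base: d (ρ_c − ρ_w) = a (ρ_m − ρ_c).
d = a (ρ_m − ρ_c)/(ρ_c − ρ_w) = 13.1 km × 380/1810 = 2.75 km.

2.75 km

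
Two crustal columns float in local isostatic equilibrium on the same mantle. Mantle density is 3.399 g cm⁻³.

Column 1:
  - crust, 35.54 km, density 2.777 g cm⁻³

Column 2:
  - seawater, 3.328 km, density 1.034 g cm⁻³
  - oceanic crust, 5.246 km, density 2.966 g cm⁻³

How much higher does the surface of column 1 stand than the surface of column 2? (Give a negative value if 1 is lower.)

For any compensation level in the mantle, the mantle terms cancel and isostasy reduces to e = (Σt_1 − Σt_2) − (Σ(ρt)_1 − Σ(ρt)_2) / ρ_m.
Σt_1 = 35.54 km; Σt_2 = 8.574 km; Σ(ρt)_1 = 98.69458; Σ(ρt)_2 = 19.000788 (in km·g cm⁻³).
e = (35.54 − 8.574) − (98.69458 − 19.000788) / 3.399 = 3.52 km.

3.52 km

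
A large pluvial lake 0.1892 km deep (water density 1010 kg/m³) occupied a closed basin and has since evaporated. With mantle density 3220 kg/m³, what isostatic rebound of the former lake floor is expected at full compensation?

u = d ρ_w/ρ_m = 0.1892 km × 1010/3220 = 0.0593 km.

0.0593 km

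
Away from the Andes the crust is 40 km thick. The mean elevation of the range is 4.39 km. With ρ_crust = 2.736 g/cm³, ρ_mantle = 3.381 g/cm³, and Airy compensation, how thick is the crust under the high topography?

63 km

Root depth r = h ρ_c / (ρ_m − ρ_c) = 4.39 km × 2.736 / 0.645 = 18.62 km.
Total thickness = T + h + r = 40 km + 4.39 km + 18.62 km = 63 km.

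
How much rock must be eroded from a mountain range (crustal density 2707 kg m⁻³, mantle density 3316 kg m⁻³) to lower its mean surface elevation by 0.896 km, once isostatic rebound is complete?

Net drop Δ = e − u = e − e ρ_c/ρ_m = e (ρ_m − ρ_c)/ρ_m.
e = Δ ρ_m/(ρ_m − ρ_c) = 0.896 km × 3316/609 = 4.88 km.

4.88 km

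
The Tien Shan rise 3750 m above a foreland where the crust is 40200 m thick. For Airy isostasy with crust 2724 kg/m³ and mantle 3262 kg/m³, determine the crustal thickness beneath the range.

Root depth r = h ρ_c / (ρ_m − ρ_c) = 3750 m × 2724 / 538 = 18990 m.
Total thickness = T + h + r = 40200 m + 3750 m + 18990 m = 62900 m.

62900 m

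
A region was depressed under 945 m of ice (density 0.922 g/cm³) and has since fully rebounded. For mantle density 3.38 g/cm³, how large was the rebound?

258 m

Removing the load lets mantle flow back in; uplift u satisfies ρ_ice t = ρ_m u.
u = t ρ_ice/ρ_m = 945 m × 0.922/3.38 = 258 m.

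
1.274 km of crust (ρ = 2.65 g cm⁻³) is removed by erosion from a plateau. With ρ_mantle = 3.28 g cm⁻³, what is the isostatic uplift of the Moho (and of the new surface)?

1.03 km

Unloading: uplift u = e ρ_c/ρ_m = 1.274 km × 2.65/3.28 = 1.03 km.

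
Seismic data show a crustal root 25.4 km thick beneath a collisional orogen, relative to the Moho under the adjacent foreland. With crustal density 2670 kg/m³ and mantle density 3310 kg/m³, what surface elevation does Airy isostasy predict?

In Airy isostatic equilibrium: ρ_c h = (ρ_m − ρ_c) r.
h = r (ρ_m − ρ_c) / ρ_c = 25.4 km × (3310 − 2670) / 2670 = 6.09 km.

6.09 km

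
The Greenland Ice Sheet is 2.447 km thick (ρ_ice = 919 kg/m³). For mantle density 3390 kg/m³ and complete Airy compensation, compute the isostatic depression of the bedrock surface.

Balancing pressure at the compensation depth: the ice load ρ_ice t is balanced by mantle displaced below, ρ_m s.
s = t ρ_ice / ρ_m = 2.447 km × 919/3390 = 0.663 km.

0.663 km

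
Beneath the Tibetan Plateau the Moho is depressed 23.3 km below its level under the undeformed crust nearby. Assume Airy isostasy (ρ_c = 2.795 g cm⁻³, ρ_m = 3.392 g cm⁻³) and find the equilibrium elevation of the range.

In Airy isostatic equilibrium: ρ_c h = (ρ_m − ρ_c) r.
h = r (ρ_m − ρ_c) / ρ_c = 23.3 km × (3.392 − 2.795) / 2.795 = 4.98 km.

4.98 km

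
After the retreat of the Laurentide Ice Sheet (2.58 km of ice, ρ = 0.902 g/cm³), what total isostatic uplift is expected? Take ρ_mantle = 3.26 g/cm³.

Removing the load lets mantle flow back in; uplift u satisfies ρ_ice t = ρ_m u.
u = t ρ_ice/ρ_m = 2.58 km × 0.902/3.26 = 0.714 km.

0.714 km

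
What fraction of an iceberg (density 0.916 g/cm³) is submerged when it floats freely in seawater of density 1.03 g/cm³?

88.9%

Submerged fraction = ρ_obj/ρ_fluid = 0.916/1.03 = 88.9%.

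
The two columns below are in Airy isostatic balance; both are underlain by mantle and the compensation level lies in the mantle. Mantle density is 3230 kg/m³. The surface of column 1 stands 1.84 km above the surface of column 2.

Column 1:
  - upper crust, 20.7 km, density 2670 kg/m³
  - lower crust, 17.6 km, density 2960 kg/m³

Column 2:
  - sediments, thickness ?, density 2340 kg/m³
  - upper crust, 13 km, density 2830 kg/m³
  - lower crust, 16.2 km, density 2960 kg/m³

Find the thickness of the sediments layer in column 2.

0.929 km

Take the compensation level at the base of the deeper column (depth z_c below the surface of column 1) and equate Σ ρ_i t_i down to z_c; mantle fills any gap and the z_c terms cancel.
Column 1: 20.7×2670 + 17.6×2960 + (z_c − 38.3)×3230
Column 2: 1.84×0 + x×2340 + 13×2830 + 16.2×2960 + (z_c − 1.84 − 29.2 − x)×3230
The z_c×3230 term appears on both sides and cancels. Collect the known terms of each column as K = Σ(ρt)_known − 3230 × (depth of known layers): K_1 = 107365 − 3230×38.3 = −16344; K_2 = 84742 − 3230×(1.84 + 29.2) = −15517.2.
Balance: K_1 = K_2 − x×(3230 − 2340), so x = (K_2 − K_1)/(3230 − 2340) = 826.8/890 = 0.929 km.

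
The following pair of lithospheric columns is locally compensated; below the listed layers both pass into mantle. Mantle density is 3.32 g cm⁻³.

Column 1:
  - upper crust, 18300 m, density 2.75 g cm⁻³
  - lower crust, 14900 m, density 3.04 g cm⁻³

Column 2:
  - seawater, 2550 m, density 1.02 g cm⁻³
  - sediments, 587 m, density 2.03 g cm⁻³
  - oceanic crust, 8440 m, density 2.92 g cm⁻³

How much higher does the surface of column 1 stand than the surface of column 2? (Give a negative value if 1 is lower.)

For any compensation level in the mantle, the mantle terms cancel and isostasy reduces to e = (Σt_1 − Σt_2) − (Σ(ρt)_1 − Σ(ρt)_2) / ρ_m.
Σt_1 = 33200 m; Σt_2 = 11577 m; Σ(ρt)_1 = 95621; Σ(ρt)_2 = 28437.41 (in m·g cm⁻³).
e = (33200 − 11577) − (95621 − 28437.41) / 3.32 = 1390 m.

1390 m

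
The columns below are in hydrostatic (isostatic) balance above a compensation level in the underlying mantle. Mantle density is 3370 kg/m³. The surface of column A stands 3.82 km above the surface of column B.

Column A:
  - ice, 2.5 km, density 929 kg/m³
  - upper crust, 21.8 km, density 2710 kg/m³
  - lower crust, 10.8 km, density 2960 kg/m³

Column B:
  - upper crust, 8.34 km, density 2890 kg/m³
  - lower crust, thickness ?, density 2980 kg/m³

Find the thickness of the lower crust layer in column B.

20.6 km

Take the compensation level at the base of the deeper column (depth z_c below the surface of column A) and equate Σ ρ_i t_i down to z_c; mantle fills any gap and the z_c terms cancel.
Column A: 2.5×929 + 21.8×2710 + 10.8×2960 + (z_c − 35.1)×3370
Column B: 3.82×0 + 8.34×2890 + x×2980 + (z_c − 3.82 − 8.34 − x)×3370
The z_c×3370 term appears on both sides and cancels. Collect the known terms of each column as K = Σ(ρt)_known − 3370 × (depth of known layers): K_A = 93368.5 − 3370×35.1 = −24918.5; K_B = 24102.6 − 3370×(3.82 + 8.34) = −16876.6.
Balance: K_A = K_B − x×(3370 − 2980), so x = (K_B − K_A)/(3370 − 2980) = 8041.9/390 = 20.6 km.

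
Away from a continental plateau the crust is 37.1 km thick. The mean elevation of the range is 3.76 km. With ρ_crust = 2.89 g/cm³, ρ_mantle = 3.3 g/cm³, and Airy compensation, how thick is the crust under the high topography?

67.4 km

Root depth r = h ρ_c / (ρ_m − ρ_c) = 3.76 km × 2.89 / 0.41 = 26.5 km.
Total thickness = T + h + r = 37.1 km + 3.76 km + 26.5 km = 67.4 km.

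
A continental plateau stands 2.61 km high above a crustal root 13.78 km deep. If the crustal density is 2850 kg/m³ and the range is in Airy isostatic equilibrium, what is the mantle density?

Airy balance: ρ_c h = (ρ_m − ρ_c) r → ρ_m = ρ_c (1 + h/r).
ρ_m = 2850 × (1 + 2.61 km/13.78 km) = 3390 kg/m³.

3390 kg/m³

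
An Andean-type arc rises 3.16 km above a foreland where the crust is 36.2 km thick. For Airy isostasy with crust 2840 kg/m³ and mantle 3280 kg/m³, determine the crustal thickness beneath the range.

59.8 km

Root depth r = h ρ_c / (ρ_m − ρ_c) = 3.16 km × 2840 / 440 = 20.4 km.
Total thickness = T + h + r = 36.2 km + 3.16 km + 20.4 km = 59.8 km.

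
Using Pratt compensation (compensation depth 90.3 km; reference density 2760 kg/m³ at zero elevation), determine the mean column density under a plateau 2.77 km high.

2680 kg/m³

Pratt balance: ρ_ref D = ρ (D + h).
ρ = ρ_ref D/(D + h) = 2760 × 90.3 km/(90.3 km + 2.77 km) = 2680 kg/m³.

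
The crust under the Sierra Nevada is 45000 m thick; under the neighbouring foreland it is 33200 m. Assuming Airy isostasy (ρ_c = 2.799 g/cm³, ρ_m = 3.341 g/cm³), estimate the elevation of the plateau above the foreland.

Excess crust Δ = 45000 m − 33200 m = 11800 m, split between elevation h and root r with h + r = Δ.
Airy balance ρ_c h = (ρ_m − ρ_c) r gives r = h ρ_c/(ρ_m − ρ_c), so h (1 + ρ_c/(ρ_m − ρ_c)) = Δ, i.e. h = Δ (ρ_m − ρ_c)/ρ_m.
h = 11800 m × 0.542/3.341 = 1910 m.

1910 m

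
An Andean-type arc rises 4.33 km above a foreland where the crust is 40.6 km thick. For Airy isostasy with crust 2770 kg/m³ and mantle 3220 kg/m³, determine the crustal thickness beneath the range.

71.6 km

Root depth r = h ρ_c / (ρ_m − ρ_c) = 4.33 km × 2770 / 450 = 26.65 km.
Total thickness = T + h + r = 40.6 km + 4.33 km + 26.65 km = 71.6 km.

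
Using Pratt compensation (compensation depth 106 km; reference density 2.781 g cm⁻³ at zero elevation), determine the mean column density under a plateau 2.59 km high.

2.71 g cm⁻³

Pratt balance: ρ_ref D = ρ (D + h).
ρ = ρ_ref D/(D + h) = 2.781 × 106 km/(106 km + 2.59 km) = 2.71 g cm⁻³.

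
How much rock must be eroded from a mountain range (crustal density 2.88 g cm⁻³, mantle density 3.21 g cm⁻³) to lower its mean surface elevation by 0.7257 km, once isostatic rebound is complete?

7.06 km

Net drop Δ = e − u = e − e ρ_c/ρ_m = e (ρ_m − ρ_c)/ρ_m.
e = Δ ρ_m/(ρ_m − ρ_c) = 0.7257 km × 3.21/0.33 = 7.06 km.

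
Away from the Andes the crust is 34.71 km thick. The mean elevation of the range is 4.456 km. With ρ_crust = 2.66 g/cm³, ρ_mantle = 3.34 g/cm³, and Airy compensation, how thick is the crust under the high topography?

56.6 km

Root depth r = h ρ_c / (ρ_m − ρ_c) = 4.456 km × 2.66 / 0.68 = 17.43 km.
Total thickness = T + h + r = 34.71 km + 4.456 km + 17.43 km = 56.6 km.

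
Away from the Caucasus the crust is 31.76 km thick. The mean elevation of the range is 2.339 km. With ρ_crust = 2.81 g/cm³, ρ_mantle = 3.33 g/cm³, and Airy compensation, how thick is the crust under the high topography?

46.7 km

Root depth r = h ρ_c / (ρ_m − ρ_c) = 2.339 km × 2.81 / 0.52 = 12.64 km.
Total thickness = T + h + r = 31.76 km + 2.339 km + 12.64 km = 46.7 km.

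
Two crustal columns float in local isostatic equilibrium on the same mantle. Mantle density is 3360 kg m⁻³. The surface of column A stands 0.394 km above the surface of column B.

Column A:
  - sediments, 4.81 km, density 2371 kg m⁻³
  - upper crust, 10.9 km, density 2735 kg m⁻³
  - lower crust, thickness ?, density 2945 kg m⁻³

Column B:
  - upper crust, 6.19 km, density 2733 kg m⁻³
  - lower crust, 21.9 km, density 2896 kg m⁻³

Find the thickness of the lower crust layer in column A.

Take the compensation level at the base of the deeper column (depth z_c below the surface of column A) and equate Σ ρ_i t_i down to z_c; mantle fills any gap and the z_c terms cancel.
Column A: 4.81×2371 + 10.9×2735 + x×2945 + (z_c − 15.71 − x)×3360
Column B: 0.394×0 + 6.19×2733 + 21.9×2896 + (z_c − 0.394 − 28.09)×3360
The z_c×3360 term appears on both sides and cancels. Collect the known terms of each column as K = Σ(ρt)_known − 3360 × (depth of known layers): K_A = 41216.01 − 3360×15.71 = −11569.59; K_B = 80339.67 − 3360×(0.394 + 28.09) = −15366.57.
Balance: K_A − x×(3360 − 2945) = K_B, so x = (K_A − K_B)/(3360 − 2945) = 3796.98/415 = 9.15 km.

9.15 km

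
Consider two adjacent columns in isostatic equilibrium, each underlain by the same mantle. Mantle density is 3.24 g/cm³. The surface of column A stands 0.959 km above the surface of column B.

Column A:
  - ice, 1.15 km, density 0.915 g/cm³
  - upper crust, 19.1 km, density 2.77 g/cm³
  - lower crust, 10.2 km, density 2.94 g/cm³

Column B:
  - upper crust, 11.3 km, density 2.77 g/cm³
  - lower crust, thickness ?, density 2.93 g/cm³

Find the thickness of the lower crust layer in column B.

Take the compensation level at the base of the deeper column (depth z_c below the surface of column A) and equate Σ ρ_i t_i down to z_c; mantle fills any gap and the z_c terms cancel.
Column A: 1.15×0.915 + 19.1×2.77 + 10.2×2.94 + (z_c − 30.45)×3.24
Column B: 0.959×0 + 11.3×2.77 + x×2.93 + (z_c − 0.959 − 11.3 − x)×3.24
The z_c×3.24 term appears on both sides and cancels. Collect the known terms of each column as K = Σ(ρt)_known − 3.24 × (depth of known layers): K_A = 83.94725 − 3.24×30.45 = −14.71075; K_B = 31.301 − 3.24×(0.959 + 11.3) = −8.41816.
Balance: K_A = K_B − x×(3.24 − 2.93), so x = (K_B − K_A)/(3.24 − 2.93) = 6.29259/0.31 = 20.3 km.

20.3 km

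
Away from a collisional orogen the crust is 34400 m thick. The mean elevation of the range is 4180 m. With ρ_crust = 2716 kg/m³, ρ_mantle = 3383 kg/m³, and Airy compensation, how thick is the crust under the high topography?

Root depth r = h ρ_c / (ρ_m − ρ_c) = 4180 m × 2716 / 667 = 17020 m.
Total thickness = T + h + r = 34400 m + 4180 m + 17020 m = 55600 m.

55600 m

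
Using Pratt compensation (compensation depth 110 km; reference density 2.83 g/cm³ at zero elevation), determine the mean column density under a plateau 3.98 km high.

2.73 g/cm³

Pratt balance: ρ_ref D = ρ (D + h).
ρ = ρ_ref D/(D + h) = 2.83 × 110 km/(110 km + 3.98 km) = 2.73 g/cm³.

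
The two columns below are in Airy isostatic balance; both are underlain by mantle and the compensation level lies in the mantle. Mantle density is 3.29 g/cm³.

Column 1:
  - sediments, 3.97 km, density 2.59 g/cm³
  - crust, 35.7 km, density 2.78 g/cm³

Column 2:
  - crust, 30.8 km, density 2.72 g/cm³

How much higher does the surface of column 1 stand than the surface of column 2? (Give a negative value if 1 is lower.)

For any compensation level in the mantle, the mantle terms cancel and isostasy reduces to e = (Σt_1 − Σt_2) − (Σ(ρt)_1 − Σ(ρt)_2) / ρ_m.
Σt_1 = 39.67 km; Σt_2 = 30.8 km; Σ(ρt)_1 = 109.5283; Σ(ρt)_2 = 83.776 (in km·g/cm³).
e = (39.67 − 30.8) − (109.5283 − 83.776) / 3.29 = 1.04 km.

1.04 km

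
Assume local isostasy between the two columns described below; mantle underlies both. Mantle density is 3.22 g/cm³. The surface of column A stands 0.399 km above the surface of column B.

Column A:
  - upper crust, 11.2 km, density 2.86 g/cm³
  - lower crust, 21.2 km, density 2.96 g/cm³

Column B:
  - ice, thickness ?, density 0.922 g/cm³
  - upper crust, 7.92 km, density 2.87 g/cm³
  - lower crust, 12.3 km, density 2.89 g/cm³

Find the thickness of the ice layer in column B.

Take the compensation level at the base of the deeper column (depth z_c below the surface of column A) and equate Σ ρ_i t_i down to z_c; mantle fills any gap and the z_c terms cancel.
Column A: 11.2×2.86 + 21.2×2.96 + (z_c − 32.4)×3.22
Column B: 0.399×0 + x×0.922 + 7.92×2.87 + 12.3×2.89 + (z_c − 0.399 − 20.22 − x)×3.22
The z_c×3.22 term appears on both sides and cancels. Collect the known terms of each column as K = Σ(ρt)_known − 3.22 × (depth of known layers): K_A = 94.784 − 3.22×32.4 = −9.544; K_B = 58.2774 − 3.22×(0.399 + 20.22) = −8.11578.
Balance: K_A = K_B − x×(3.22 − 0.922), so x = (K_B − K_A)/(3.22 − 0.922) = 1.42822/2.298 = 0.622 km.

0.622 km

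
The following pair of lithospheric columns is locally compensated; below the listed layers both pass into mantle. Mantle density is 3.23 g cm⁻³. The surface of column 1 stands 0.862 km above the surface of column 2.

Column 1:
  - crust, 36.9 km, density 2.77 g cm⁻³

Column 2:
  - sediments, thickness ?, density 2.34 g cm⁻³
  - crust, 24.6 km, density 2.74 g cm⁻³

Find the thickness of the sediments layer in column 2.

2.4 km

Take the compensation level at the base of the deeper column (depth z_c below the surface of column 1) and equate Σ ρ_i t_i down to z_c; mantle fills any gap and the z_c terms cancel.
Column 1: 36.9×2.77 + (z_c − 36.9)×3.23
Column 2: 0.862×0 + x×2.34 + 24.6×2.74 + (z_c − 0.862 − 24.6 − x)×3.23
The z_c×3.23 term appears on both sides and cancels. Collect the known terms of each column as K = Σ(ρt)_known − 3.23 × (depth of known layers): K_1 = 102.213 − 3.23×36.9 = −16.974; K_2 = 67.404 − 3.23×(0.862 + 24.6) = −14.83826.
Balance: K_1 = K_2 − x×(3.23 − 2.34), so x = (K_2 − K_1)/(3.23 − 2.34) = 2.13574/0.89 = 2.4 km.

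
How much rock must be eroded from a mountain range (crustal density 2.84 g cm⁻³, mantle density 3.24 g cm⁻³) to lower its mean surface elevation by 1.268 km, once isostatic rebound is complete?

10.3 km

Net drop Δ = e − u = e − e ρ_c/ρ_m = e (ρ_m − ρ_c)/ρ_m.
e = Δ ρ_m/(ρ_m − ρ_c) = 1.268 km × 3.24/0.4 = 10.3 km.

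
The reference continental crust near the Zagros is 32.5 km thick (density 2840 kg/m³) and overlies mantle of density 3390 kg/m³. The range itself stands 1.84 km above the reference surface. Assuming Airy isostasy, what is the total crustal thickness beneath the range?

Root depth r = h ρ_c / (ρ_m − ρ_c) = 1.84 km × 2840 / 550 = 9.501 km.
Total thickness = T + h + r = 32.5 km + 1.84 km + 9.501 km = 43.8 km.

43.8 km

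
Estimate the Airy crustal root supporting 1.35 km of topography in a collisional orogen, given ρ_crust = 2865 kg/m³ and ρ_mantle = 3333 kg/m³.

8.26 km

For local isostatic compensation: the weight of the topography is balanced by the buoyancy of the root, ρ_c h = (ρ_m − ρ_c) r.
r = h · ρ_c / (ρ_m − ρ_c) = 1.35 km × 2865 / (3333 − 2865) = 8.26 km.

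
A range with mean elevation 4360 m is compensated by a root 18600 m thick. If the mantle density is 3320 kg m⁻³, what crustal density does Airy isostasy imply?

ρ_c h = (ρ_m − ρ_c) r → ρ_c (h + r) = ρ_m r → ρ_c = ρ_m r / (h + r).
ρ_c = 3320 × 18600 m / (4360 m + 18600 m) = 2690 kg m⁻³.

2690 kg m⁻³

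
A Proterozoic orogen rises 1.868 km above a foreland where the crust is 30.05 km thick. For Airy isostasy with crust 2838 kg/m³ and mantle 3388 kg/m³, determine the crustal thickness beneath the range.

Root depth r = h ρ_c / (ρ_m − ρ_c) = 1.868 km × 2838 / 550 = 9.639 km.
Total thickness = T + h + r = 30.05 km + 1.868 km + 9.639 km = 41.6 km.

41.6 km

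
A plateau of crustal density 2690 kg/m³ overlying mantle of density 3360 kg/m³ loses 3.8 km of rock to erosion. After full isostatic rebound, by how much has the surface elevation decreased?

0.758 km

Rebound u = e ρ_c/ρ_m = 3.8 km × 2690/3360 = 3.042 km.
Net surface drop = e − u = 3.8 km − 3.042 km = e (ρ_m − ρ_c)/ρ_m = 0.758 km.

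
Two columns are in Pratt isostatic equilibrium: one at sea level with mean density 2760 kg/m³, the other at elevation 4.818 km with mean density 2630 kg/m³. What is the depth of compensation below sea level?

97.5 km

ρ_ref D = ρ (D + h) → D (ρ_ref − ρ) = ρ h.
D = ρ h/(ρ_ref − ρ) = 2630 × 4.818 km/(2760 − 2630) = 97.5 km.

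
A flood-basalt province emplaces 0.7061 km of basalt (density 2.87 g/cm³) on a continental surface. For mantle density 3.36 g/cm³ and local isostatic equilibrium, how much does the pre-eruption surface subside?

Subaerial loading: s = t ρ_load / ρ_m.
s = 0.7061 km × 2.87/3.36 = 0.603 km.

0.603 km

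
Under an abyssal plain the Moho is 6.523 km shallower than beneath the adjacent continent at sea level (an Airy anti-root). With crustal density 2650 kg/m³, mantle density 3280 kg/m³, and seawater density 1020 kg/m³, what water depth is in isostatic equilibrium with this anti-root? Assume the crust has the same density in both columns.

Replacing a thickness d of crust by seawater at the top must be balanced by replacing crust with mantle at the base: d (ρ_c − ρ_w) = a (ρ_m − ρ_c).
d = a (ρ_m − ρ_c)/(ρ_c − ρ_w) = 6.523 km × 630/1630 = 2.52 km.

2.52 km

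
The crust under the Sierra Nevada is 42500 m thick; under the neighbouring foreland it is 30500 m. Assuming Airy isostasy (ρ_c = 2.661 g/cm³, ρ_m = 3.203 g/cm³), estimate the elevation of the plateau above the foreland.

Excess crust Δ = 42500 m − 30500 m = 12000 m, split between elevation h and root r with h + r = Δ.
Airy balance ρ_c h = (ρ_m − ρ_c) r gives r = h ρ_c/(ρ_m − ρ_c), so h (1 + ρ_c/(ρ_m − ρ_c)) = Δ, i.e. h = Δ (ρ_m − ρ_c)/ρ_m.
h = 12000 m × 0.542/3.203 = 2030 m.

2030 m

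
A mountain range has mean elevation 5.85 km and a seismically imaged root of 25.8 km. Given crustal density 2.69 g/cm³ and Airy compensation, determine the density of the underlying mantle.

Airy balance: ρ_c h = (ρ_m − ρ_c) r → ρ_m = ρ_c (1 + h/r).
ρ_m = 2.69 × (1 + 5.85 km/25.8 km) = 3.3 g/cm³.

3.3 g/cm³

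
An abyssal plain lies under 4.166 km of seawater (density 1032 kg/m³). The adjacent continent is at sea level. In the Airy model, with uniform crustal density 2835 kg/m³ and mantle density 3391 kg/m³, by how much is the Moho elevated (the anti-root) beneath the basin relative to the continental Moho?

Equating mass per unit area of the two columns: replacing crust with seawater at the top is compensated by replacing crust with mantle at the base: d (ρ_c − ρ_w) = a (ρ_m − ρ_c).
a = d (ρ_c − ρ_w)/(ρ_m − ρ_c) = 4.166 km × 1803/556 = 13.5 km.

13.5 km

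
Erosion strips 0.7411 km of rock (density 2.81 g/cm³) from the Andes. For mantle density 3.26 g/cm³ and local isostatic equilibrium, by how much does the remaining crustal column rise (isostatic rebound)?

0.639 km

Unloading: uplift u = e ρ_c/ρ_m = 0.7411 km × 2.81/3.26 = 0.639 km.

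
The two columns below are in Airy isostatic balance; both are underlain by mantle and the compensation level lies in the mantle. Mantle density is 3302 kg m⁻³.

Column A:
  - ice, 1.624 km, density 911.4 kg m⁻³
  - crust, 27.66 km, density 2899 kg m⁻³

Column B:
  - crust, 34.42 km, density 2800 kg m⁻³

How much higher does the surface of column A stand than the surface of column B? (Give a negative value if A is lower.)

−0.681 km

For any compensation level in the mantle, the mantle terms cancel and isostasy reduces to e = (Σt_A − Σt_B) − (Σ(ρt)_A − Σ(ρt)_B) / ρ_m.
Σt_A = 29.284 km; Σt_B = 34.42 km; Σ(ρt)_A = 81666.4536; Σ(ρt)_B = 96376 (in km·kg m⁻³).
e = (29.284 − 34.42) − (81666.4536 − 96376) / 3302 = −0.681 km.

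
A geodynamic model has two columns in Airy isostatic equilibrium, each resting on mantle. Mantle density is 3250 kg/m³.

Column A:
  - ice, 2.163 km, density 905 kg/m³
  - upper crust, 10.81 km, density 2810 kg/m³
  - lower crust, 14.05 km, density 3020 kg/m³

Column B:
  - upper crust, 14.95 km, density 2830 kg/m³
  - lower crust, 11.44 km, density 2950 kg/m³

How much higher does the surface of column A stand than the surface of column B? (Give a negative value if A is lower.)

1.03 km

For any compensation level in the mantle, the mantle terms cancel and isostasy reduces to e = (Σt_A − Σt_B) − (Σ(ρt)_A − Σ(ρt)_B) / ρ_m.
Σt_A = 27.023 km; Σt_B = 26.39 km; Σ(ρt)_A = 74764.615; Σ(ρt)_B = 76056.5 (in km·kg/m³).
e = (27.023 − 26.39) − (74764.615 − 76056.5) / 3250 = 1.03 km.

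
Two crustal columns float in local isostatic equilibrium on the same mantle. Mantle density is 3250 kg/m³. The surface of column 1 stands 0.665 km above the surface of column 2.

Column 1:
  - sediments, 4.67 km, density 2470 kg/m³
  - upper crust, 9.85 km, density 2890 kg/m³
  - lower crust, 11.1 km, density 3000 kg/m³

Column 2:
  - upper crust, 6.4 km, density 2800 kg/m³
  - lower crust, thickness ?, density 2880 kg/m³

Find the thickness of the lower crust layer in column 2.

Take the compensation level at the base of the deeper column (depth z_c below the surface of column 1) and equate Σ ρ_i t_i down to z_c; mantle fills any gap and the z_c terms cancel.
Column 1: 4.67×2470 + 9.85×2890 + 11.1×3000 + (z_c − 25.62)×3250
Column 2: 0.665×0 + 6.4×2800 + x×2880 + (z_c − 0.665 − 6.4 − x)×3250
The z_c×3250 term appears on both sides and cancels. Collect the known terms of each column as K = Σ(ρt)_known − 3250 × (depth of known layers): K_1 = 73301.4 − 3250×25.62 = −9963.6; K_2 = 17920 − 3250×(0.665 + 6.4) = −5041.25.
Balance: K_1 = K_2 − x×(3250 − 2880), so x = (K_2 − K_1)/(3250 − 2880) = 4922.35/370 = 13.3 km.

13.3 km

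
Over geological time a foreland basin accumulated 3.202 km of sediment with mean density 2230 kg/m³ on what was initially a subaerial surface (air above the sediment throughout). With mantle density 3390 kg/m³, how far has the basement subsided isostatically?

2.11 km

Subaerial load: s = t ρ_sed / ρ_m = 3.202 km × 2230/3390 = 2.11 km.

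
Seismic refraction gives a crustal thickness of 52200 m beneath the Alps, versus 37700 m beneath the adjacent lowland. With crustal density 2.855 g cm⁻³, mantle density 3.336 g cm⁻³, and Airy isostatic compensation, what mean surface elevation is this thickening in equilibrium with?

Excess crust Δ = 52200 m − 37700 m = 14500 m, split between elevation h and root r with h + r = Δ.
Airy balance ρ_c h = (ρ_m − ρ_c) r gives r = h ρ_c/(ρ_m − ρ_c), so h (1 + ρ_c/(ρ_m − ρ_c)) = Δ, i.e. h = Δ (ρ_m − ρ_c)/ρ_m.
h = 14500 m × 0.481/3.336 = 2090 m.

2090 m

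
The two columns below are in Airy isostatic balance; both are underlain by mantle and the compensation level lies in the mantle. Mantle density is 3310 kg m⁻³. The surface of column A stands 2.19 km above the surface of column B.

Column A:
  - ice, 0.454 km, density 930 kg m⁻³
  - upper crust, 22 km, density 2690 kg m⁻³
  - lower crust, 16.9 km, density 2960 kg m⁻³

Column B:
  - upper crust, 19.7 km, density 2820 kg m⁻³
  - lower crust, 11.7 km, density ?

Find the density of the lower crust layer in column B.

Take the compensation level at the base of the deeper column (depth z_c below the surface of column A) and equate Σ ρ_i t_i down to z_c; mantle fills any gap and the z_c terms cancel.
Column A: 0.454×930 + 22×2690 + 16.9×2960 + (z_c − 39.354)×3310
Column B: 2.19×0 + 19.7×2820 + 11.7×ρ + (z_c − 2.19 − 31.4)×3310
The z_c×3310 term appears on both sides and cancels. Collect the known terms of each column as K = Σ(ρt)_known − 3310 × (depth of known layers): K_A = 109626.22 − 3310×39.354 = −20635.52; K_B = 55554 − 3310×(2.19 + 31.4) = −55628.9.
Balance: K_A = K_B + 11.7×ρ, so ρ = (K_A − K_B)/11.7 = 34993.4/11.7 = 2990 kg m⁻³.

2990 kg m⁻³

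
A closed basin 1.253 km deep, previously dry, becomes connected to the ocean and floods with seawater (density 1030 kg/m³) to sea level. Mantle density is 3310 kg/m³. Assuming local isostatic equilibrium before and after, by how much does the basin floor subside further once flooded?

0.566 km

After flooding the water column is d + s deep. Its weight must equal the weight of mantle displaced by the extra subsidence s: (d + s) ρ_w = s ρ_m.
s = d ρ_w / (ρ_m − ρ_w) = 1.253 km × 1030/(3310 − 1030) = 0.566 km.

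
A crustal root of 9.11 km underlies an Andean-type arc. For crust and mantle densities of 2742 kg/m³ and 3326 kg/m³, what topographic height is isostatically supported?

Balancing pressure at the compensation depth: ρ_c h = (ρ_m − ρ_c) r.
h = r (ρ_m − ρ_c) / ρ_c = 9.11 km × (3326 − 2742) / 2742 = 1.94 km.

1.94 km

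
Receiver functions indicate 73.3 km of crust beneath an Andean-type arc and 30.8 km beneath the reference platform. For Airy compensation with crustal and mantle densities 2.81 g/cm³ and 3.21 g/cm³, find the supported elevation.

5.3 km

Excess crust Δ = 73.3 km − 30.8 km = 42.5 km, split between elevation h and root r with h + r = Δ.
Airy balance ρ_c h = (ρ_m − ρ_c) r gives r = h ρ_c/(ρ_m − ρ_c), so h (1 + ρ_c/(ρ_m − ρ_c)) = Δ, i.e. h = Δ (ρ_m − ρ_c)/ρ_m.
h = 42.5 km × 0.4/3.21 = 5.3 km.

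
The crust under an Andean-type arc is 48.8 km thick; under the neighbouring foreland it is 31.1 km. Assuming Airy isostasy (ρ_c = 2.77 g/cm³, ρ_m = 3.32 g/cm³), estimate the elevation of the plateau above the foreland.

2.93 km

Excess crust Δ = 48.8 km − 31.1 km = 17.7 km, split between elevation h and root r with h + r = Δ.
Airy balance ρ_c h = (ρ_m − ρ_c) r gives r = h ρ_c/(ρ_m − ρ_c), so h (1 + ρ_c/(ρ_m − ρ_c)) = Δ, i.e. h = Δ (ρ_m − ρ_c)/ρ_m.
h = 17.7 km × 0.55/3.32 = 2.93 km.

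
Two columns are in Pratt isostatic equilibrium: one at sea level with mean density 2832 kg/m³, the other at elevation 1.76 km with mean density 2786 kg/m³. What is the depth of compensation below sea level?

107 km

ρ_ref D = ρ (D + h) → D (ρ_ref − ρ) = ρ h.
D = ρ h/(ρ_ref − ρ) = 2786 × 1.76 km/(2832 − 2786) = 107 km.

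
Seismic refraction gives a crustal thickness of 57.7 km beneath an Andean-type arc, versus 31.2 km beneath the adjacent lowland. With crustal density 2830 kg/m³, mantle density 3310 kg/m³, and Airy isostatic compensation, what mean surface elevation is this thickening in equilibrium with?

Excess crust Δ = 57.7 km − 31.2 km = 26.5 km, split between elevation h and root r with h + r = Δ.
Airy balance ρ_c h = (ρ_m − ρ_c) r gives r = h ρ_c/(ρ_m − ρ_c), so h (1 + ρ_c/(ρ_m − ρ_c)) = Δ, i.e. h = Δ (ρ_m − ρ_c)/ρ_m.
h = 26.5 km × 480/3310 = 3.84 km.

3.84 km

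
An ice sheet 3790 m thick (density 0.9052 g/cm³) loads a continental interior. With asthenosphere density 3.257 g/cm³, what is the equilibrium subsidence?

Equating mass per unit area of the two columns: the ice load ρ_ice t is balanced by mantle displaced below, ρ_m s.
s = t ρ_ice / ρ_m = 3790 m × 0.9052/3.257 = 1050 m.

1050 m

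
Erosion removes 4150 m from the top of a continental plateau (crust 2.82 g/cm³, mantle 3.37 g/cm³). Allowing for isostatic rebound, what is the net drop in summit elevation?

677 m

Rebound u = e ρ_c/ρ_m = 4150 m × 2.82/3.37 = 3473 m.
Net surface drop = e − u = 4150 m − 3473 m = e (ρ_m − ρ_c)/ρ_m = 677 m.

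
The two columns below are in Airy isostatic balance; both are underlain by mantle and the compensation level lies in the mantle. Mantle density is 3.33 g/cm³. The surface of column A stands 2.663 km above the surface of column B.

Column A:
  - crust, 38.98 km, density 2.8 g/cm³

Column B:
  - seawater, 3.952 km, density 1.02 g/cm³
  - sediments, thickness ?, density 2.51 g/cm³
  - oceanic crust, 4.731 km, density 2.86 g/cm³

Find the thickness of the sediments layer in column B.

Take the compensation level at the base of the deeper column (depth z_c below the surface of column A) and equate Σ ρ_i t_i down to z_c; mantle fills any gap and the z_c terms cancel.
Column A: 38.98×2.8 + (z_c − 38.98)×3.33
Column B: 2.663×0 + 3.952×1.02 + x×2.51 + 4.731×2.86 + (z_c − 2.663 − 8.683 − x)×3.33
The z_c×3.33 term appears on both sides and cancels. Collect the known terms of each column as K = Σ(ρt)_known − 3.33 × (depth of known layers): K_A = 109.144 − 3.33×38.98 = −20.6594; K_B = 17.5617 − 3.33×(2.663 + 8.683) = −20.22048.
Balance: K_A = K_B − x×(3.33 − 2.51), so x = (K_B − K_A)/(3.33 − 2.51) = 0.43892/0.82 = 0.535 km.

0.535 km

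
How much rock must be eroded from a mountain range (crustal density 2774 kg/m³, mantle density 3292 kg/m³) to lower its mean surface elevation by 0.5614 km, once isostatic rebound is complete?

3.57 km

Net drop Δ = e − u = e − e ρ_c/ρ_m = e (ρ_m − ρ_c)/ρ_m.
e = Δ ρ_m/(ρ_m − ρ_c) = 0.5614 km × 3292/518 = 3.57 km.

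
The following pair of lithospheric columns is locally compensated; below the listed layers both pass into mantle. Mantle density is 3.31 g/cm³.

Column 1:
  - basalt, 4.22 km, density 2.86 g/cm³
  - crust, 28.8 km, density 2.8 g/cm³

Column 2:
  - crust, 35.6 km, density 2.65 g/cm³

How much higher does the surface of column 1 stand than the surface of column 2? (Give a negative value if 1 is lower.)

−2.09 km

For any compensation level in the mantle, the mantle terms cancel and isostasy reduces to e = (Σt_1 − Σt_2) − (Σ(ρt)_1 − Σ(ρt)_2) / ρ_m.
Σt_1 = 33.02 km; Σt_2 = 35.6 km; Σ(ρt)_1 = 92.7092; Σ(ρt)_2 = 94.34 (in km·g/cm³).
e = (33.02 − 35.6) − (92.7092 − 94.34) / 3.31 = −2.09 km.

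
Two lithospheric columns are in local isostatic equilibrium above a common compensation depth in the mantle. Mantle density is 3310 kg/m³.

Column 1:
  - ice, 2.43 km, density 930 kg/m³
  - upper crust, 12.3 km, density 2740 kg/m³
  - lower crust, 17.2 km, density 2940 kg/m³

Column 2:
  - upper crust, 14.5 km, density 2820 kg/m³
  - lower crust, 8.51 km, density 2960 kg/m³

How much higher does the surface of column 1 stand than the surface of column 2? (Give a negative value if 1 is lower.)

2.74 km

For any compensation level in the mantle, the mantle terms cancel and isostasy reduces to e = (Σt_1 − Σt_2) − (Σ(ρt)_1 − Σ(ρt)_2) / ρ_m.
Σt_1 = 31.93 km; Σt_2 = 23.01 km; Σ(ρt)_1 = 86529.9; Σ(ρt)_2 = 66079.6 (in km·kg/m³).
e = (31.93 − 23.01) − (86529.9 − 66079.6) / 3310 = 2.74 km.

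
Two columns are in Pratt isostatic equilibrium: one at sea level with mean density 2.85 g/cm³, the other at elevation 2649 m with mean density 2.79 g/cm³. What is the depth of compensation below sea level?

ρ_ref D = ρ (D + h) → D (ρ_ref − ρ) = ρ h.
D = ρ h/(ρ_ref − ρ) = 2.79 × 2649 m/(2.85 − 2.79) = 123000 m.

123000 m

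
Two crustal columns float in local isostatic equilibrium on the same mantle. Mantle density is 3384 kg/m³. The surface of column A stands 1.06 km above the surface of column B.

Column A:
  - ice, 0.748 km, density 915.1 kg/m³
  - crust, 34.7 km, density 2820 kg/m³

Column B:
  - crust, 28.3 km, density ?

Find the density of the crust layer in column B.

2750 kg/m³

Take the compensation level at the base of the deeper column (depth z_c below the surface of column A) and equate Σ ρ_i t_i down to z_c; mantle fills any gap and the z_c terms cancel.
Column A: 0.748×915.1 + 34.7×2820 + (z_c − 35.448)×3384
Column B: 1.06×0 + 28.3×ρ + (z_c − 1.06 − 28.3)×3384
The z_c×3384 term appears on both sides and cancels. Collect the known terms of each column as K = Σ(ρt)_known − 3384 × (depth of known layers): K_A = 98538.4948 − 3384×35.448 = −21417.5372; K_B = 0 − 3384×(1.06 + 28.3) = −99354.24.
Balance: K_A = K_B + 28.3×ρ, so ρ = (K_A − K_B)/28.3 = 77936.7/28.3 = 2750 kg/m³.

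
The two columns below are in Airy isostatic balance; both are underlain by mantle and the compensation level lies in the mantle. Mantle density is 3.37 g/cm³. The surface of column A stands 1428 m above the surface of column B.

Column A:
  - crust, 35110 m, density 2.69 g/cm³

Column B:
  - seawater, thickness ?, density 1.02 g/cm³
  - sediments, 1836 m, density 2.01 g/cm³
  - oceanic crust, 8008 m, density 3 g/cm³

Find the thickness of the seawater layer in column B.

Take the compensation level at the base of the deeper column (depth z_c below the surface of column A) and equate Σ ρ_i t_i down to z_c; mantle fills any gap and the z_c terms cancel.
Column A: 35110×2.69 + (z_c − 35110)×3.37
Column B: 1428×0 + x×1.02 + 1836×2.01 + 8008×3 + (z_c − 1428 − 9844 − x)×3.37
The z_c×3.37 term appears on both sides and cancels. Collect the known terms of each column as K = Σ(ρt)_known − 3.37 × (depth of known layers): K_A = 94445.9 − 3.37×35110 = −23874.8; K_B = 27714.36 − 3.37×(1428 + 9844) = −10272.28.
Balance: K_A = K_B − x×(3.37 − 1.02), so x = (K_B − K_A)/(3.37 − 1.02) = 13602.5/2.35 = 5790 m.

5790 m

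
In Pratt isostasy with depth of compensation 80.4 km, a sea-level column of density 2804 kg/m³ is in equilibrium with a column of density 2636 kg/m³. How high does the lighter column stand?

5.12 km

ρ_ref D = ρ (D + h) → h = D (ρ_ref − ρ)/ρ.
h = 80.4 km × (2804 − 2636)/2636 = 5.12 km.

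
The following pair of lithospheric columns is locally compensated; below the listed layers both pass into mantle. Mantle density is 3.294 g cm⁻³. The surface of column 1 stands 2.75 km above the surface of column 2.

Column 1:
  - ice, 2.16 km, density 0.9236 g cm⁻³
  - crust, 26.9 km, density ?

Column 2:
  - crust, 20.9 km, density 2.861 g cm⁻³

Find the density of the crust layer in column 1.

2.81 g cm⁻³

Take the compensation level at the base of the deeper column (depth z_c below the surface of column 1) and equate Σ ρ_i t_i down to z_c; mantle fills any gap and the z_c terms cancel.
Column 1: 2.16×0.9236 + 26.9×ρ + (z_c − 29.06)×3.294
Column 2: 2.75×0 + 20.9×2.861 + (z_c − 2.75 − 20.9)×3.294
The z_c×3.294 term appears on both sides and cancels. Collect the known terms of each column as K = Σ(ρt)_known − 3.294 × (depth of known layers): K_1 = 1.994976 − 3.294×29.06 = −93.728664; K_2 = 59.7949 − 3.294×(2.75 + 20.9) = −18.1082.
Balance: K_1 + 26.9×ρ = K_2, so ρ = (K_2 − K_1)/26.9 = 75.6205/26.9 = 2.81 g cm⁻³.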